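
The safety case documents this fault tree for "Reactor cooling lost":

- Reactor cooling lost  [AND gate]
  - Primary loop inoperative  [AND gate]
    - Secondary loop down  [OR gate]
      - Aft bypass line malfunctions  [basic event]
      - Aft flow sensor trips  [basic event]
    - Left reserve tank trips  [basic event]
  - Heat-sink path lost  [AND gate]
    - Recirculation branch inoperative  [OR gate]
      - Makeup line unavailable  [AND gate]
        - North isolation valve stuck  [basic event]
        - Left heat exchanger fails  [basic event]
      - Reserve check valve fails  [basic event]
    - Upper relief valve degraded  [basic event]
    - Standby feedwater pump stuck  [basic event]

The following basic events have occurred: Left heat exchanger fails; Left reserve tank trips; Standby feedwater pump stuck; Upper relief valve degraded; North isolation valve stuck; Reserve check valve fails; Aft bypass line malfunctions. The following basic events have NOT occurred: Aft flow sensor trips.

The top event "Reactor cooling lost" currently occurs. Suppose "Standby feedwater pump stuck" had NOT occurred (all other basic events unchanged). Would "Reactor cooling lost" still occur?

No

Counterfactual: set "Standby feedwater pump stuck" to not occurred.
Secondary loop down [OR]: Aft bypass line malfunctions=occurs, Aft flow sensor trips=not → at least one input occurs → occurs.
Primary loop inoperative [AND]: Secondary loop down=occurs, Left reserve tank trips=occurs → all inputs occur → occurs.
Makeup line unavailable [AND]: North isolation valve stuck=occurs, Left heat exchanger fails=occurs → all inputs occur → occurs.
Recirculation branch inoperative [OR]: Makeup line unavailable=occurs, Reserve check valve fails=occurs → at least one input occurs → occurs.
Heat-sink path lost [AND]: Recirculation branch inoperative=occurs, Upper relief valve degraded=occurs, Standby feedwater pump stuck=not → not all inputs occur → does not occur.
Reactor cooling lost [AND]: Primary loop inoperative=occurs, Heat-sink path lost=not → not all inputs occur → does not occur.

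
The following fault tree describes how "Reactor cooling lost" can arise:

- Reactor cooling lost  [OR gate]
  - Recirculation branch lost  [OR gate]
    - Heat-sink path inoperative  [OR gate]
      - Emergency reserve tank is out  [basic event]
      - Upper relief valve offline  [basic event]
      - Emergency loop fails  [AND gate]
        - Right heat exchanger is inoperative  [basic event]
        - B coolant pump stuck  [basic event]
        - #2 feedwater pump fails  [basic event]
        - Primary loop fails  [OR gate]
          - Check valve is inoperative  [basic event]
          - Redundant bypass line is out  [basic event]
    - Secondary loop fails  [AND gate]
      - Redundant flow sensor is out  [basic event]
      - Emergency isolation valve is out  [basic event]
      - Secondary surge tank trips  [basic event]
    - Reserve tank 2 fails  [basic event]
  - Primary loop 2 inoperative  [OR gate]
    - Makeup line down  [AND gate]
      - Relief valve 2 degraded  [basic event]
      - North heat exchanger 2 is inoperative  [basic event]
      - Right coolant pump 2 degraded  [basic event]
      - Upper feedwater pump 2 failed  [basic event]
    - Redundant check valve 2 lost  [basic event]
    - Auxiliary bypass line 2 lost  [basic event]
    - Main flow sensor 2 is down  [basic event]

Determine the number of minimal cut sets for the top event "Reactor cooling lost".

Primary loop fails [OR]: union of children's cut sets → 2 cut set(s).
Emergency loop fails [AND]: one cut set from each child combined → 1 × 1 × 1 × 2 = 2 cut set(s).
Heat-sink path inoperative [OR]: union of children's cut sets → 4 cut set(s).
Secondary loop fails [AND]: one cut set from each child combined → 1 × 1 × 1 = 1 cut set(s).
Recirculation branch lost [OR]: union of children's cut sets → 6 cut set(s).
Makeup line down [AND]: one cut set from each child combined → 1 × 1 × 1 × 1 = 1 cut set(s).
Primary loop 2 inoperative [OR]: union of children's cut sets → 4 cut set(s).
Reactor cooling lost [OR]: union of children's cut sets → 10 cut set(s).
Minimal cut sets: {Emergency reserve tank is out}; {Upper relief valve offline}; {#2 feedwater pump fails, B coolant pump stuck, Check valve is inoperative, Right heat exchanger is inoperative}; {#2 feedwater pump fails, B coolant pump stuck, Redundant bypass line is out, Right heat exchanger is inoperative}; {Emergency isolation valve is out, Redundant flow sensor is out, Secondary surge tank trips}; {Reserve tank 2 fails}; {North heat exchanger 2 is inoperative, Relief valve 2 degraded, Right coolant pump 2 degraded, Upper feedwater pump 2 failed}; {Redundant check valve 2 lost}; {Auxiliary bypass line 2 lost}; {Main flow sensor 2 is down}.

10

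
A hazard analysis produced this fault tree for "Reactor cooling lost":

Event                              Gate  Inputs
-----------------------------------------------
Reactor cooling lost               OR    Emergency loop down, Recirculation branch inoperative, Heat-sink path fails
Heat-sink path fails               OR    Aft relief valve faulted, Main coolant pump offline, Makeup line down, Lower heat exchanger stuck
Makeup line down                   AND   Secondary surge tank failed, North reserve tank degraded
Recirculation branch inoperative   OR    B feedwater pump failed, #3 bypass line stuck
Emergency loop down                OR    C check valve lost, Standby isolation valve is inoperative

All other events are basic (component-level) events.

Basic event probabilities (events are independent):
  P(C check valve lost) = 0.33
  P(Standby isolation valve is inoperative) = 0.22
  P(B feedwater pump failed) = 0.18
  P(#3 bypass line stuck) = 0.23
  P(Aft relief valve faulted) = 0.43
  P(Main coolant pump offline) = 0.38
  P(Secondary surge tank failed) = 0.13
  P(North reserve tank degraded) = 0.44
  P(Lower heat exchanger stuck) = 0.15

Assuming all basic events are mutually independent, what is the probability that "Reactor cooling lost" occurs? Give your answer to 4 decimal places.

P(Emergency loop down) [OR] = 1 − (1−0.33) × (1−0.22) = 0.477400
P(Recirculation branch inoperative) [OR] = 1 − (1−0.18) × (1−0.23) = 0.368600
P(Makeup line down) [AND] = 0.13 × 0.44 = 0.057200
P(Heat-sink path fails) [OR] = 1 − (1−0.43) × (1−0.38) × (1−0.057200) × (1−0.15) = 0.716792
P(Reactor cooling lost) [OR] = 1 − (1−0.477400) × (1−0.368600) × (1−0.716792) = 0.906550
Rounded to 4 decimal places: P(Reactor cooling lost) ≈ 0.9066.

0.9066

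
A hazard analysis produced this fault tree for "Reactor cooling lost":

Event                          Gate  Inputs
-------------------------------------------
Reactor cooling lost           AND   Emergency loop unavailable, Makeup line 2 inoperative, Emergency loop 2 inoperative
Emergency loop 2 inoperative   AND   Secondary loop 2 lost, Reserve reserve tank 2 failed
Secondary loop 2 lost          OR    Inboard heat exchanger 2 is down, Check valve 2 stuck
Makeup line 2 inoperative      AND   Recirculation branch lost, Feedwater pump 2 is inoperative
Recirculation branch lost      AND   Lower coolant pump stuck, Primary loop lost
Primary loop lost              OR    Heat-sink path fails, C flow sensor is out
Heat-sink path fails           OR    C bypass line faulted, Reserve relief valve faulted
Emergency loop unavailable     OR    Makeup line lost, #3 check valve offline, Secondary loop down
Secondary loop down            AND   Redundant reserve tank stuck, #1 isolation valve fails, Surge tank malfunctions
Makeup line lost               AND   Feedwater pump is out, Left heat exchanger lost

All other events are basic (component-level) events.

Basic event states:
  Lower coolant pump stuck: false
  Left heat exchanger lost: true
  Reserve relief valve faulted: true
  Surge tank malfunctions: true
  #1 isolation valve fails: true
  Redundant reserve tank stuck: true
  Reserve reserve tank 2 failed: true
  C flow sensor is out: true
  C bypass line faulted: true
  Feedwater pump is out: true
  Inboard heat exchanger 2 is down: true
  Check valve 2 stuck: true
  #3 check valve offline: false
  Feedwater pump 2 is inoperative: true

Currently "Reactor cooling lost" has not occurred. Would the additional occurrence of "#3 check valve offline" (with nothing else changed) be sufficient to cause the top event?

Counterfactual: set "#3 check valve offline" to occurred.
Makeup line lost [AND]: Feedwater pump is out=occurs, Left heat exchanger lost=occurs → all inputs occur → occurs.
Secondary loop down [AND]: Redundant reserve tank stuck=occurs, #1 isolation valve fails=occurs, Surge tank malfunctions=occurs → all inputs occur → occurs.
Emergency loop unavailable [OR]: Makeup line lost=occurs, #3 check valve offline=occurs, Secondary loop down=occurs → at least one input occurs → occurs.
Heat-sink path fails [OR]: C bypass line faulted=occurs, Reserve relief valve faulted=occurs → at least one input occurs → occurs.
Primary loop lost [OR]: Heat-sink path fails=occurs, C flow sensor is out=occurs → at least one input occurs → occurs.
Recirculation branch lost [AND]: Lower coolant pump stuck=not, Primary loop lost=occurs → not all inputs occur → does not occur.
Makeup line 2 inoperative [AND]: Recirculation branch lost=not, Feedwater pump 2 is inoperative=occurs → not all inputs occur → does not occur.
Secondary loop 2 lost [OR]: Inboard heat exchanger 2 is down=occurs, Check valve 2 stuck=occurs → at least one input occurs → occurs.
Emergency loop 2 inoperative [AND]: Secondary loop 2 lost=occurs, Reserve reserve tank 2 failed=occurs → all inputs occur → occurs.
Reactor cooling lost [AND]: Emergency loop unavailable=occurs, Makeup line 2 inoperative=not, Emergency loop 2 inoperative=occurs → not all inputs occur → does not occur.

No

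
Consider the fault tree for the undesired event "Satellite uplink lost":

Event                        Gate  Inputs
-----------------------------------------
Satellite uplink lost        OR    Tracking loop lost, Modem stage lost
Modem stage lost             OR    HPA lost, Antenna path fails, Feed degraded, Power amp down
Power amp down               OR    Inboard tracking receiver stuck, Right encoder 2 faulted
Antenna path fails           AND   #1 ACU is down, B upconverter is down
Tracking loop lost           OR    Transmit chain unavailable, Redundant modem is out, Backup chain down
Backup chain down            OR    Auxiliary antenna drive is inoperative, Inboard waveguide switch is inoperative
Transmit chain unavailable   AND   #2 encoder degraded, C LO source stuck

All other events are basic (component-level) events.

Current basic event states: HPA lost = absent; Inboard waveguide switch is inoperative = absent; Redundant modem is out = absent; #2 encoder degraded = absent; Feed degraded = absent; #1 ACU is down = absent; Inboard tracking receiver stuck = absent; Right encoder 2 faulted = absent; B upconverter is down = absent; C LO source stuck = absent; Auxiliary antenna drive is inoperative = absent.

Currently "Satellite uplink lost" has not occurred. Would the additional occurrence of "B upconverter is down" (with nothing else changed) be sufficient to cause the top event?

No

Counterfactual: set "B upconverter is down" to occurred.
Transmit chain unavailable [AND]: #2 encoder degraded=not, C LO source stuck=not → not all inputs occur → does not occur.
Backup chain down [OR]: Auxiliary antenna drive is inoperative=not, Inboard waveguide switch is inoperative=not → no input occurs → does not occur.
Tracking loop lost [OR]: Transmit chain unavailable=not, Redundant modem is out=not, Backup chain down=not → no input occurs → does not occur.
Antenna path fails [AND]: #1 ACU is down=not, B upconverter is down=occurs → not all inputs occur → does not occur.
Power amp down [OR]: Inboard tracking receiver stuck=not, Right encoder 2 faulted=not → no input occurs → does not occur.
Modem stage lost [OR]: HPA lost=not, Antenna path fails=not, Feed degraded=not, Power amp down=not → no input occurs → does not occur.
Satellite uplink lost [OR]: Tracking loop lost=not, Modem stage lost=not → no input occurs → does not occur.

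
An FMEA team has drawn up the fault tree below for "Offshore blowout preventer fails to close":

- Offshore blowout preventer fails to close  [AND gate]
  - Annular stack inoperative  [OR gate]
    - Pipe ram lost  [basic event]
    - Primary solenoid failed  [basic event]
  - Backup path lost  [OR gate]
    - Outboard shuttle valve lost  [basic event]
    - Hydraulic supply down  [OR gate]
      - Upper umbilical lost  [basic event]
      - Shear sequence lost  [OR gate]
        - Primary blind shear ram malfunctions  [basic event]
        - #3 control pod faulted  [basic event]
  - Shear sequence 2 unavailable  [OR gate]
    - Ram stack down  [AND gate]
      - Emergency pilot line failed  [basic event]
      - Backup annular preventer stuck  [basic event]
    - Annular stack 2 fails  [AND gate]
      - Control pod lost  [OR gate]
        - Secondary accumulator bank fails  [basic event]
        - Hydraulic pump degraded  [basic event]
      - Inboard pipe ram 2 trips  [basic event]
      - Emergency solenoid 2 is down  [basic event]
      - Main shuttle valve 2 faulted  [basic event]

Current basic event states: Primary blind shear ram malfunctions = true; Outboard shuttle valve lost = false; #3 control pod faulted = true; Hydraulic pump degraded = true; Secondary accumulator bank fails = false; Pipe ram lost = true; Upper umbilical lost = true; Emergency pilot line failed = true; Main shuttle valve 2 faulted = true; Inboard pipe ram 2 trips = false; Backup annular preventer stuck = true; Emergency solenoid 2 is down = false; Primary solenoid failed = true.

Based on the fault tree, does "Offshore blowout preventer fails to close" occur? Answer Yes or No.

Annular stack inoperative [OR]: Pipe ram lost=occurs, Primary solenoid failed=occurs → at least one input occurs → occurs.
Shear sequence lost [OR]: Primary blind shear ram malfunctions=occurs, #3 control pod faulted=occurs → at least one input occurs → occurs.
Hydraulic supply down [OR]: Upper umbilical lost=occurs, Shear sequence lost=occurs → at least one input occurs → occurs.
Backup path lost [OR]: Outboard shuttle valve lost=not, Hydraulic supply down=occurs → at least one input occurs → occurs.
Ram stack down [AND]: Emergency pilot line failed=occurs, Backup annular preventer stuck=occurs → all inputs occur → occurs.
Control pod lost [OR]: Secondary accumulator bank fails=not, Hydraulic pump degraded=occurs → at least one input occurs → occurs.
Annular stack 2 fails [AND]: Control pod lost=occurs, Inboard pipe ram 2 trips=not, Emergency solenoid 2 is down=not, Main shuttle valve 2 faulted=occurs → not all inputs occur → does not occur.
Shear sequence 2 unavailable [OR]: Ram stack down=occurs, Annular stack 2 fails=not → at least one input occurs → occurs.
Offshore blowout preventer fails to close [AND]: Annular stack inoperative=occurs, Backup path lost=occurs, Shear sequence 2 unavailable=occurs → all inputs occur → occurs.

Yes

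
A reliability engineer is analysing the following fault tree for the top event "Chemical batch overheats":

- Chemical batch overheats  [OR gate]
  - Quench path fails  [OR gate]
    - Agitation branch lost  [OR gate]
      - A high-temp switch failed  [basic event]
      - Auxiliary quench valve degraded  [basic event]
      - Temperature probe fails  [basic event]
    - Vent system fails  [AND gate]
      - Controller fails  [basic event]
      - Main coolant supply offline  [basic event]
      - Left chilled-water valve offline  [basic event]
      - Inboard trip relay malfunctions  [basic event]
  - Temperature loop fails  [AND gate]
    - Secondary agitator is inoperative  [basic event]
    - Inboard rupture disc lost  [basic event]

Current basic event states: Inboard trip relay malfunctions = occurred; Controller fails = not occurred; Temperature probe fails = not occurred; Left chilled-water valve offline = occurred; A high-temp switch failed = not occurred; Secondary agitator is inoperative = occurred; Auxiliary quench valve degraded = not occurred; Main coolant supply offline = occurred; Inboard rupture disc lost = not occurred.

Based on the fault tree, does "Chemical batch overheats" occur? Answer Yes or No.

Agitation branch lost [OR]: A high-temp switch failed=not, Auxiliary quench valve degraded=not, Temperature probe fails=not → no input occurs → does not occur.
Vent system fails [AND]: Controller fails=not, Main coolant supply offline=occurs, Left chilled-water valve offline=occurs, Inboard trip relay malfunctions=occurs → not all inputs occur → does not occur.
Quench path fails [OR]: Agitation branch lost=not, Vent system fails=not → no input occurs → does not occur.
Temperature loop fails [AND]: Secondary agitator is inoperative=occurs, Inboard rupture disc lost=not → not all inputs occur → does not occur.
Chemical batch overheats [OR]: Quench path fails=not, Temperature loop fails=not → no input occurs → does not occur.

No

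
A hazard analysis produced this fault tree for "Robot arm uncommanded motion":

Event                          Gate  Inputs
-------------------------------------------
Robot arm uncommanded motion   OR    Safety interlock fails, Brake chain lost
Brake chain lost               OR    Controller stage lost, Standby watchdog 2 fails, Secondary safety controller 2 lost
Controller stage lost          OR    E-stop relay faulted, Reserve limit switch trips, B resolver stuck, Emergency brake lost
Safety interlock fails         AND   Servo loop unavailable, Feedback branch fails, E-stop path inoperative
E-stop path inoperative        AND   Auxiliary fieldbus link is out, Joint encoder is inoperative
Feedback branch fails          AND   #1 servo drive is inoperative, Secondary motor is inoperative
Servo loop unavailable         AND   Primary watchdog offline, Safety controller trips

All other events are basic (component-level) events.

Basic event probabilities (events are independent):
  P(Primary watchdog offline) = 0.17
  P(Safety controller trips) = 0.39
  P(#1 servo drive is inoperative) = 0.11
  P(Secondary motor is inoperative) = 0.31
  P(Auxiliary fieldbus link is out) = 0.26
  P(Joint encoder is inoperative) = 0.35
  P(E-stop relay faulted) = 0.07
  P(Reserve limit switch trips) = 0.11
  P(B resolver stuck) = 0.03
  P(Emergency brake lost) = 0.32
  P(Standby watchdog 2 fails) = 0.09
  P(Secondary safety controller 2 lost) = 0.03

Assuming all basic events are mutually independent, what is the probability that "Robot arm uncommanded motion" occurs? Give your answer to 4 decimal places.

0.5182

P(Servo loop unavailable) [AND] = 0.17 × 0.39 = 0.066300
P(Feedback branch fails) [AND] = 0.11 × 0.31 = 0.034100
P(E-stop path inoperative) [AND] = 0.26 × 0.35 = 0.091000
P(Safety interlock fails) [AND] = 0.066300 × 0.034100 × 0.091000 = 0.000206
P(Controller stage lost) [OR] = 1 − (1−0.07) × (1−0.11) × (1−0.03) × (1−0.32) = 0.454049
P(Brake chain lost) [OR] = 1 − (1−0.454049) × (1−0.09) × (1−0.03) = 0.518089
P(Robot arm uncommanded motion) [OR] = 1 − (1−0.000206) × (1−0.518089) = 0.518188
Rounded to 4 decimal places: P(Robot arm uncommanded motion) ≈ 0.5182.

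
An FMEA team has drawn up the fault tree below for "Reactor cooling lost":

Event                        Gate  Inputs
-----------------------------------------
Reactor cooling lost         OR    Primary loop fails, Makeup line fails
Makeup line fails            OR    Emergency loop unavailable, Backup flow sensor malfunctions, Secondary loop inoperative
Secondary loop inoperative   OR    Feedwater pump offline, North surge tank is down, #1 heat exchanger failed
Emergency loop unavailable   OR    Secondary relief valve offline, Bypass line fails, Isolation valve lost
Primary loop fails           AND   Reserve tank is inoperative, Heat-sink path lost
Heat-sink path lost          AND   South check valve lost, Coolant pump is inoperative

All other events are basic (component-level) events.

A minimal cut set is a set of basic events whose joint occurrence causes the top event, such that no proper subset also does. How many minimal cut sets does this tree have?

Heat-sink path lost [AND]: one cut set from each child combined → 1 × 1 = 1 cut set(s).
Primary loop fails [AND]: one cut set from each child combined → 1 × 1 = 1 cut set(s).
Emergency loop unavailable [OR]: union of children's cut sets → 3 cut set(s).
Secondary loop inoperative [OR]: union of children's cut sets → 3 cut set(s).
Makeup line fails [OR]: union of children's cut sets → 7 cut set(s).
Reactor cooling lost [OR]: union of children's cut sets → 8 cut set(s).
Minimal cut sets: {Coolant pump is inoperative, Reserve tank is inoperative, South check valve lost}; {Secondary relief valve offline}; {Bypass line fails}; {Isolation valve lost}; {Backup flow sensor malfunctions}; {Feedwater pump offline}; {North surge tank is down}; {#1 heat exchanger failed}.

8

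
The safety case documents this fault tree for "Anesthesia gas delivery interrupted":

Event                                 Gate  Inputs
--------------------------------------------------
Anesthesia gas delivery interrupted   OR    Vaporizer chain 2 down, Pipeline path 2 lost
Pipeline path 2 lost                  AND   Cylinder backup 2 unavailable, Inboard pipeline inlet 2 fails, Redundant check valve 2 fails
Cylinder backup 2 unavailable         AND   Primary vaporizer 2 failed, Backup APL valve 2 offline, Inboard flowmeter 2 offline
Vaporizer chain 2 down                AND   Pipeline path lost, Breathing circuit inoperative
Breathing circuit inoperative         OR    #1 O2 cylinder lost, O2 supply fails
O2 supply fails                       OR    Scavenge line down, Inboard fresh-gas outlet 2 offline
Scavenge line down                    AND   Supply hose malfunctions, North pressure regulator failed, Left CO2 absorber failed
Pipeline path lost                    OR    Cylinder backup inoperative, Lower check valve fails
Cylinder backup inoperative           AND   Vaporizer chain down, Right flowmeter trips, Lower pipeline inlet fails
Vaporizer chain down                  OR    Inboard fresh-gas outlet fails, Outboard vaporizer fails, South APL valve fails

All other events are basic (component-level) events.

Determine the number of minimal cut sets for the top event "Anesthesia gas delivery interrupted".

13

Vaporizer chain down [OR]: union of children's cut sets → 3 cut set(s).
Cylinder backup inoperative [AND]: one cut set from each child combined → 3 × 1 × 1 = 3 cut set(s).
Pipeline path lost [OR]: union of children's cut sets → 4 cut set(s).
Scavenge line down [AND]: one cut set from each child combined → 1 × 1 × 1 = 1 cut set(s).
O2 supply fails [OR]: union of children's cut sets → 2 cut set(s).
Breathing circuit inoperative [OR]: union of children's cut sets → 3 cut set(s).
Vaporizer chain 2 down [AND]: one cut set from each child combined → 4 × 3 = 12 cut set(s).
Cylinder backup 2 unavailable [AND]: one cut set from each child combined → 1 × 1 × 1 = 1 cut set(s).
Pipeline path 2 lost [AND]: one cut set from each child combined → 1 × 1 × 1 = 1 cut set(s).
Anesthesia gas delivery interrupted [OR]: union of children's cut sets → 13 cut set(s).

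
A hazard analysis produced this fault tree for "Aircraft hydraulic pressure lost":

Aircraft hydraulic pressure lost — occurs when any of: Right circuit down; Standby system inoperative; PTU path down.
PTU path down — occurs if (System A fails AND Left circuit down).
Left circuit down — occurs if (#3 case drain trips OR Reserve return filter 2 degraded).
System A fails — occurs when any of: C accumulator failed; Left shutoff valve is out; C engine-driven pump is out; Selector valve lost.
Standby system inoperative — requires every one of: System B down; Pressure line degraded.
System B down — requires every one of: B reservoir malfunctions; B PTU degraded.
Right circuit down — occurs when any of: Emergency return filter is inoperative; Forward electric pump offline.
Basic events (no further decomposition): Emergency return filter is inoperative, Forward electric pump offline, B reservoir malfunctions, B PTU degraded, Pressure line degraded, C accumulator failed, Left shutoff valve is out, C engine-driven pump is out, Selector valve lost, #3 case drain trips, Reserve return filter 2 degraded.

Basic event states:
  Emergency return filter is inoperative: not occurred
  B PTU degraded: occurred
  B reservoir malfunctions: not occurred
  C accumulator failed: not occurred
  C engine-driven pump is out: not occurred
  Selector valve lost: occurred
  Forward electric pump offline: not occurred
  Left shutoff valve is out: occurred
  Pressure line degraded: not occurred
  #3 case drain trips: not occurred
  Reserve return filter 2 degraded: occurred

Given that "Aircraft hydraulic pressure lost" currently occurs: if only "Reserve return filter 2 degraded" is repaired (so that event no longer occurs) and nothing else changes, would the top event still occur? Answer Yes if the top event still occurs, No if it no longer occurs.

Counterfactual: set "Reserve return filter 2 degraded" to not occurred.
Right circuit down [OR]: Emergency return filter is inoperative=not, Forward electric pump offline=not → no input occurs → does not occur.
System B down [AND]: B reservoir malfunctions=not, B PTU degraded=occurs → not all inputs occur → does not occur.
Standby system inoperative [AND]: System B down=not, Pressure line degraded=not → not all inputs occur → does not occur.
System A fails [OR]: C accumulator failed=not, Left shutoff valve is out=occurs, C engine-driven pump is out=not, Selector valve lost=occurs → at least one input occurs → occurs.
Left circuit down [OR]: #3 case drain trips=not, Reserve return filter 2 degraded=not → no input occurs → does not occur.
PTU path down [AND]: System A fails=occurs, Left circuit down=not → not all inputs occur → does not occur.
Aircraft hydraulic pressure lost [OR]: Right circuit down=not, Standby system inoperative=not, PTU path down=not → no input occurs → does not occur.

No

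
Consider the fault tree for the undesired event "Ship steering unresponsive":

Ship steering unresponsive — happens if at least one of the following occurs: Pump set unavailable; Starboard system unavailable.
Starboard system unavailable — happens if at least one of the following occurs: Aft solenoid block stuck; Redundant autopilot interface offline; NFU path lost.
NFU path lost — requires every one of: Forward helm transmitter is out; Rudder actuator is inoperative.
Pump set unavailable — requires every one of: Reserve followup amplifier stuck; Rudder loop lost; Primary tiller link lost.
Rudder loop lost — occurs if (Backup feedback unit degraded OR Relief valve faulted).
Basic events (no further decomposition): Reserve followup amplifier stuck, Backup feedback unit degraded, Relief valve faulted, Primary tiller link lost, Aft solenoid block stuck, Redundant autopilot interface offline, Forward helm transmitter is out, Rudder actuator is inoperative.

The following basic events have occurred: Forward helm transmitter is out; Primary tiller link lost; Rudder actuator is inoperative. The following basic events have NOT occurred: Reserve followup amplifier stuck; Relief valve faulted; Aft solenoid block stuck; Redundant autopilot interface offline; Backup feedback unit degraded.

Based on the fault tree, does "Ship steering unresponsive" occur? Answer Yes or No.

Yes

Rudder loop lost [OR]: Backup feedback unit degraded=not, Relief valve faulted=not → no input occurs → does not occur.
Pump set unavailable [AND]: Reserve followup amplifier stuck=not, Rudder loop lost=not, Primary tiller link lost=occurs → not all inputs occur → does not occur.
NFU path lost [AND]: Forward helm transmitter is out=occurs, Rudder actuator is inoperative=occurs → all inputs occur → occurs.
Starboard system unavailable [OR]: Aft solenoid block stuck=not, Redundant autopilot interface offline=not, NFU path lost=occurs → at least one input occurs → occurs.
Ship steering unresponsive [OR]: Pump set unavailable=not, Starboard system unavailable=occurs → at least one input occurs → occurs.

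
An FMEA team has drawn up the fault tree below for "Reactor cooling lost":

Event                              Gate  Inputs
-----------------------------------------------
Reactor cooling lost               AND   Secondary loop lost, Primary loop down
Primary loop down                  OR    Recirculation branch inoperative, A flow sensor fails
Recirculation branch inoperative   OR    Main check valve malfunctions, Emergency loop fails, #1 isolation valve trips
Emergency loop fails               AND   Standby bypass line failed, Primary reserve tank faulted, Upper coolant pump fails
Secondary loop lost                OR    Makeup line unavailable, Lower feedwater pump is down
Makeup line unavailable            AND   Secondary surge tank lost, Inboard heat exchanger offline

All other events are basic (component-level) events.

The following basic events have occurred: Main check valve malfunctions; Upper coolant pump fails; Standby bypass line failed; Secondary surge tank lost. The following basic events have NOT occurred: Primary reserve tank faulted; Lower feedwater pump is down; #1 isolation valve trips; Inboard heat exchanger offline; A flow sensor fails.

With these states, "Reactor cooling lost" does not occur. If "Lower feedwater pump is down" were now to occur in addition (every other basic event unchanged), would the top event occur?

Counterfactual: set "Lower feedwater pump is down" to occurred.
Makeup line unavailable [AND]: Secondary surge tank lost=occurs, Inboard heat exchanger offline=not → not all inputs occur → does not occur.
Secondary loop lost [OR]: Makeup line unavailable=not, Lower feedwater pump is down=occurs → at least one input occurs → occurs.
Emergency loop fails [AND]: Standby bypass line failed=occurs, Primary reserve tank faulted=not, Upper coolant pump fails=occurs → not all inputs occur → does not occur.
Recirculation branch inoperative [OR]: Main check valve malfunctions=occurs, Emergency loop fails=not, #1 isolation valve trips=not → at least one input occurs → occurs.
Primary loop down [OR]: Recirculation branch inoperative=occurs, A flow sensor fails=not → at least one input occurs → occurs.
Reactor cooling lost [AND]: Secondary loop lost=occurs, Primary loop down=occurs → all inputs occur → occurs.

Yes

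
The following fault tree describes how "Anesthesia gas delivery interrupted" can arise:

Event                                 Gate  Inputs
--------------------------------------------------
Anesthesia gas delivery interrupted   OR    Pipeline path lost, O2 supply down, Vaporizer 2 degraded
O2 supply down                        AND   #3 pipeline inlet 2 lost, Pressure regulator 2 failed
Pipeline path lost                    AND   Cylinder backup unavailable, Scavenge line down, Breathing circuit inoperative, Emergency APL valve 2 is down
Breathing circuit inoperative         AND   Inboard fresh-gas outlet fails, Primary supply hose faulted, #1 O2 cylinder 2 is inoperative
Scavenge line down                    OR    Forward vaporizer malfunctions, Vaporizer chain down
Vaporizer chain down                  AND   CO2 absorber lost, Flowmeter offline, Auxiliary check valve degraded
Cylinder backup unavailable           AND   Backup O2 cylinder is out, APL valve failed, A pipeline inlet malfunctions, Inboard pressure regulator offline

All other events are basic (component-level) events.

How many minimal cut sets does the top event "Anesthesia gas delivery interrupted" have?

Cylinder backup unavailable [AND]: one cut set from each child combined → 1 × 1 × 1 × 1 = 1 cut set(s).
Vaporizer chain down [AND]: one cut set from each child combined → 1 × 1 × 1 = 1 cut set(s).
Scavenge line down [OR]: union of children's cut sets → 2 cut set(s).
Breathing circuit inoperative [AND]: one cut set from each child combined → 1 × 1 × 1 = 1 cut set(s).
Pipeline path lost [AND]: one cut set from each child combined → 1 × 2 × 1 × 1 = 2 cut set(s).
O2 supply down [AND]: one cut set from each child combined → 1 × 1 = 1 cut set(s).
Anesthesia gas delivery interrupted [OR]: union of children's cut sets → 4 cut set(s).
Minimal cut sets: {#1 O2 cylinder 2 is inoperative, A pipeline inlet malfunctions, APL valve failed, Backup O2 cylinder is out, Emergency APL valve 2 is down, Forward vaporizer malfunctions, Inboard fresh-gas outlet fails, Inboard pressure regulator offline, Primary supply hose faulted}; {#1 O2 cylinder 2 is inoperative, A pipeline inlet malfunctions, APL valve failed, Auxiliary check valve degraded, Backup O2 cylinder is out, CO2 absorber lost, Emergency APL valve 2 is down, Flowmeter offline, Inboard fresh-gas outlet fails, Inboard pressure regulator offline, Primary supply hose faulted}; {#3 pipeline inlet 2 lost, Pressure regulator 2 failed}; {Vaporizer 2 degraded}.

4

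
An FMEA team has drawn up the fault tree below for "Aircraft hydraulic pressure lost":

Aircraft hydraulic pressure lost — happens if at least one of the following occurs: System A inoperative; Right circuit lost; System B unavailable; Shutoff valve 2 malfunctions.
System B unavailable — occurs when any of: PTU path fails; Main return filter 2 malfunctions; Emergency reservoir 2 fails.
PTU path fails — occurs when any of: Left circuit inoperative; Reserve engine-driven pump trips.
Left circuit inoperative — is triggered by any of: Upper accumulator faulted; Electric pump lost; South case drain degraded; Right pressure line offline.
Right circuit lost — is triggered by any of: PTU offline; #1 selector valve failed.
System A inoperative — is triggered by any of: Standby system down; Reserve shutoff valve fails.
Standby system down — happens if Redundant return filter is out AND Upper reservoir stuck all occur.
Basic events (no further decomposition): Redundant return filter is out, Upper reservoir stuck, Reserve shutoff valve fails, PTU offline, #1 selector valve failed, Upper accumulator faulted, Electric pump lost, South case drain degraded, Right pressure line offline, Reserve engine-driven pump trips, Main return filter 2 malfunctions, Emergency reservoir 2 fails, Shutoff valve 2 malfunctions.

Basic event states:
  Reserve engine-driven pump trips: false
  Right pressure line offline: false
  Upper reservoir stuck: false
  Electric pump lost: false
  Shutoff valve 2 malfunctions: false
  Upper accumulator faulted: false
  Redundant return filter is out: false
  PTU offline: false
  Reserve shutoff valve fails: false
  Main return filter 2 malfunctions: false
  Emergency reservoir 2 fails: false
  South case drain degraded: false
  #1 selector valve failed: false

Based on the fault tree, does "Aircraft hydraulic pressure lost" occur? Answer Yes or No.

Standby system down [AND]: Redundant return filter is out=not, Upper reservoir stuck=not → not all inputs occur → does not occur.
System A inoperative [OR]: Standby system down=not, Reserve shutoff valve fails=not → no input occurs → does not occur.
Right circuit lost [OR]: PTU offline=not, #1 selector valve failed=not → no input occurs → does not occur.
Left circuit inoperative [OR]: Upper accumulator faulted=not, Electric pump lost=not, South case drain degraded=not, Right pressure line offline=not → no input occurs → does not occur.
PTU path fails [OR]: Left circuit inoperative=not, Reserve engine-driven pump trips=not → no input occurs → does not occur.
System B unavailable [OR]: PTU path fails=not, Main return filter 2 malfunctions=not, Emergency reservoir 2 fails=not → no input occurs → does not occur.
Aircraft hydraulic pressure lost [OR]: System A inoperative=not, Right circuit lost=not, System B unavailable=not, Shutoff valve 2 malfunctions=not → no input occurs → does not occur.

No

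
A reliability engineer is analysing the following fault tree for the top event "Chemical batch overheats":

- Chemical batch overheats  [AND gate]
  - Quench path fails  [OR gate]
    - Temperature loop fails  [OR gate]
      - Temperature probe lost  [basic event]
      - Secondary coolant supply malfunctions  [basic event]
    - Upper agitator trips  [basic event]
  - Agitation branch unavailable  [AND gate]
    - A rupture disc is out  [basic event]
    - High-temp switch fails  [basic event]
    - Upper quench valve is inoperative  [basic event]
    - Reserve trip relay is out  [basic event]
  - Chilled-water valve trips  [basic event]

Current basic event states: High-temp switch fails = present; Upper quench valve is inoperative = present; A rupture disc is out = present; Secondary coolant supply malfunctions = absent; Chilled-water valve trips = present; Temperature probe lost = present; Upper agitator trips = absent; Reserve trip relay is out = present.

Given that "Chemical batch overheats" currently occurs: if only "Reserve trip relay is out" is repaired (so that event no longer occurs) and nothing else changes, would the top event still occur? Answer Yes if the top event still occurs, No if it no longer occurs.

Counterfactual: set "Reserve trip relay is out" to not occurred.
Temperature loop fails [OR]: Temperature probe lost=occurs, Secondary coolant supply malfunctions=not → at least one input occurs → occurs.
Quench path fails [OR]: Temperature loop fails=occurs, Upper agitator trips=not → at least one input occurs → occurs.
Agitation branch unavailable [AND]: A rupture disc is out=occurs, High-temp switch fails=occurs, Upper quench valve is inoperative=occurs, Reserve trip relay is out=not → not all inputs occur → does not occur.
Chemical batch overheats [AND]: Quench path fails=occurs, Agitation branch unavailable=not, Chilled-water valve trips=occurs → not all inputs occur → does not occur.

No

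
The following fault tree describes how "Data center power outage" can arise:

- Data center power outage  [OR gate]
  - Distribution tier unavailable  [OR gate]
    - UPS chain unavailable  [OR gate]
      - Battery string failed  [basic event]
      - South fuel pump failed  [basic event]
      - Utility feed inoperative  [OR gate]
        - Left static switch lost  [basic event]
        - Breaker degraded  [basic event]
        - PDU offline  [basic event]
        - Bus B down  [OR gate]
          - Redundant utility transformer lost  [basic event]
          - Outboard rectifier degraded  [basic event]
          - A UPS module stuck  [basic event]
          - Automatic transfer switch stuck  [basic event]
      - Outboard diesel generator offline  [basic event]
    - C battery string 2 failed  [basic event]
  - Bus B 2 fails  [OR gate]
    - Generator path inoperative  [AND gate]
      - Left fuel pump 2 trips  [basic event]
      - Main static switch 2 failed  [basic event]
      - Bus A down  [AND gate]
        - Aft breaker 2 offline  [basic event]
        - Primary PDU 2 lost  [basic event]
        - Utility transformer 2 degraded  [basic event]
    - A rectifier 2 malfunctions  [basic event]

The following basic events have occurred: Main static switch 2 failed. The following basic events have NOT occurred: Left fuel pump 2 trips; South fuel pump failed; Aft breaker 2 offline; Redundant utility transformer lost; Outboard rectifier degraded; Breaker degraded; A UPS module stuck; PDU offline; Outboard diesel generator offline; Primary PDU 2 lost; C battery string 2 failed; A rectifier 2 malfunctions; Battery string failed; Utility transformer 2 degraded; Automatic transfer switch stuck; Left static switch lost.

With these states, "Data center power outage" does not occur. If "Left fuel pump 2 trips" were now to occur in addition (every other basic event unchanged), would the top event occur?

Counterfactual: set "Left fuel pump 2 trips" to occurred.
Bus B down [OR]: Redundant utility transformer lost=not, Outboard rectifier degraded=not, A UPS module stuck=not, Automatic transfer switch stuck=not → no input occurs → does not occur.
Utility feed inoperative [OR]: Left static switch lost=not, Breaker degraded=not, PDU offline=not, Bus B down=not → no input occurs → does not occur.
UPS chain unavailable [OR]: Battery string failed=not, South fuel pump failed=not, Utility feed inoperative=not, Outboard diesel generator offline=not → no input occurs → does not occur.
Distribution tier unavailable [OR]: UPS chain unavailable=not, C battery string 2 failed=not → no input occurs → does not occur.
Bus A down [AND]: Aft breaker 2 offline=not, Primary PDU 2 lost=not, Utility transformer 2 degraded=not → not all inputs occur → does not occur.
Generator path inoperative [AND]: Left fuel pump 2 trips=occurs, Main static switch 2 failed=occurs, Bus A down=not → not all inputs occur → does not occur.
Bus B 2 fails [OR]: Generator path inoperative=not, A rectifier 2 malfunctions=not → no input occurs → does not occur.
Data center power outage [OR]: Distribution tier unavailable=not, Bus B 2 fails=not → no input occurs → does not occur.

No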